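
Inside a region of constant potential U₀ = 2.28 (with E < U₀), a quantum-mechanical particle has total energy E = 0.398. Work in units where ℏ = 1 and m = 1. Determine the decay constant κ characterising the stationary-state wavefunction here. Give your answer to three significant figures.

κ = 1.94

Since E < U₀ the TISE in this region is ψ'' = κ²ψ with κ = √(2m(U₀ − E))/ℏ.
κ = √(2 × 1 × 1.882) = 1.940.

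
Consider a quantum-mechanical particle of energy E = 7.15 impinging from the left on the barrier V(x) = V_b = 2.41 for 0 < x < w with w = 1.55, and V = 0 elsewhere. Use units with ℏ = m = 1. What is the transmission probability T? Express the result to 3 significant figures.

E > V_b: inside the barrier k₂ = √(2m(E − V_b))/ℏ = 3.079, k₂w = 4.772.
T = [1 + V_b² sin²(k₂w) / (4E(E − V_b))]⁻¹ = 1/1.043 = 0.959.

T = 0.959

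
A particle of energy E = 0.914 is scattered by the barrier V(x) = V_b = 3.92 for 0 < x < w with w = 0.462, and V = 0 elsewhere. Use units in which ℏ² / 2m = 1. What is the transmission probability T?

Since E < V_b the interior solution is evanescent with decay constant κ = √(2m(V_b − E))/ℏ = 1.734.
κw = 0.8010, sinh(κw) = 0.8895.
Matching ψ, ψ′ at both faces gives T = [1 + V_b² sinh²(κw) / (4E(V_b − E))]⁻¹ = 1/2.106 = 0.475.

T = 0.475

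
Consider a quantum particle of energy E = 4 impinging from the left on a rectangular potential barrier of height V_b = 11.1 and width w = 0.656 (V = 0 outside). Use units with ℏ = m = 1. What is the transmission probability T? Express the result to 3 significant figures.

T = 0.0260

Since E < V_b the interior solution is evanescent with decay constant κ = √(2m(V_b − E))/ℏ = 3.768.
κw = 2.472, sinh(κw) = 5.881.
The exact tunnelling result is T⁻¹ = 1 + V_b² sinh²(κw) / [4E(V_b − E)] = 38.51, so T = 0.0260.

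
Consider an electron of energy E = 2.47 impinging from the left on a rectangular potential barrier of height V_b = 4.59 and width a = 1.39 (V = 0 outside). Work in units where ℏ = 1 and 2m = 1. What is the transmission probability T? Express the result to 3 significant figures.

T = 0.0671

Since E < V_b the interior solution is evanescent with decay constant κ = √(2m(V_b − E))/ℏ = 1.456.
κa = 2.024, sinh(κa) = 3.718.
The exact tunnelling result is T⁻¹ = 1 + V_b² sinh²(κa) / [4E(V_b − E)] = 14.90, so T = 0.0671.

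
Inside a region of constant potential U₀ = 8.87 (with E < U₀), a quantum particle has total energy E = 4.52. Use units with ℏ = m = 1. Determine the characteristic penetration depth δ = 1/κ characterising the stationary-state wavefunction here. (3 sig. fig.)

Since E < U₀ the TISE in this region is ψ'' = κ²ψ with κ = √(2m(U₀ − E))/ℏ.
κ = √(2 × 1 × 4.35) = 2.950. The penetration depth is δ = 1/κ = 0.339.

δ = 0.339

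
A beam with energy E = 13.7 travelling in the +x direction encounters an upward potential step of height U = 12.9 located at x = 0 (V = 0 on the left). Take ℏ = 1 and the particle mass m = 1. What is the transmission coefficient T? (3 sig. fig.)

T = 0.627

The wavenumbers are k₁ = √(2mE)/ℏ = 5.235 on the left and k₂ = √(2m(E − U))/ℏ = 1.265 on the right.
Matching ψ and ψ′ at x = 0 gives r = (k₁ − k₂)/(k₁ + k₂), so R = r² = 0.3730 and T = 1 − R = 0.6270.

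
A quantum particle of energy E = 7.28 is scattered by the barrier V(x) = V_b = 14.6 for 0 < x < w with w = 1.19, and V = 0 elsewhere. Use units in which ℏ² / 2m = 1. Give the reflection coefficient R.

Since E < V_b the interior solution is evanescent with decay constant κ = √(2m(V_b − E))/ℏ = 2.706.
κw = 3.220, sinh(κw) = 12.49.
Matching ψ, ψ′ at both faces gives T = [1 + V_b² sinh²(κw) / (4E(V_b − E))]⁻¹ = 1/157.0 = 0.00637.
R = 1 − T = 0.994.

R = 0.994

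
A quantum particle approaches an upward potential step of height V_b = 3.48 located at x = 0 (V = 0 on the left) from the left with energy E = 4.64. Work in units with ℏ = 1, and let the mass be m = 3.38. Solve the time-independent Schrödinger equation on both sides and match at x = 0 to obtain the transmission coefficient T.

On each side the TISE gives plane waves with k = √(2m(E − V))/ℏ: k₁ = √(2·3.38·4.64) = 5.601, k₂ = √(2·3.38·1.16) = 2.800.
Continuity of ψ and ψ′ at the step yields the reflection amplitude r = (k₁ − k₂)/(k₁ + k₂) = 0.3333; thus R = |r|² = 0.1111, T = 0.8889.

T = 0.889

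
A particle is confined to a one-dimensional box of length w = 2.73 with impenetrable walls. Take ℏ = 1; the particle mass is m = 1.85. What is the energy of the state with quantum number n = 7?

E = 17.5

Requiring ψ(0) = ψ(w) = 0 quantises k = nπ/w, hence E_n = ℏ²k²/2m = n²π²ℏ²/(2mw²).
E_7 = 7² × π² / (2 × 1.85 × 2.73²) = 17.54.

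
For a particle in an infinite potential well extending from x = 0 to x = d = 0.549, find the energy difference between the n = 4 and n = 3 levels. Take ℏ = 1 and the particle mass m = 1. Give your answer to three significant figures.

E_n = n²π²ℏ²/(2md²), so ΔE = (4² − 3²) π²ℏ²/(2md²).
ΔE = 7 × π² / (2 × 1 × 0.549²) = 114.6.

ΔE = 115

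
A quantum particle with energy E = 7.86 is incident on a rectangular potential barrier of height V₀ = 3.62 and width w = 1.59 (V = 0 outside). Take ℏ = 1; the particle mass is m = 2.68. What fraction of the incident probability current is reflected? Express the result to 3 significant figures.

R = 0.0835

E > V₀: inside the barrier k₂ = √(2m(E − V₀))/ℏ = 4.767, k₂w = 7.580.
Matching at both interfaces gives T⁻¹ = 1 + V₀² sin²(k₂w) / [4E(E − V₀)] = 1.091, hence T = 0.917.
R = 1 − T = 0.0835.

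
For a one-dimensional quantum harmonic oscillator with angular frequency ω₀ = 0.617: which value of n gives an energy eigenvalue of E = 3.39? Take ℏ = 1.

E_n = ℏω₀(n + ½) ⇒ n = E/(ℏω₀) − ½ = 3.39/0.617 − 0.5 = 4.994 → n = 5.

n = 5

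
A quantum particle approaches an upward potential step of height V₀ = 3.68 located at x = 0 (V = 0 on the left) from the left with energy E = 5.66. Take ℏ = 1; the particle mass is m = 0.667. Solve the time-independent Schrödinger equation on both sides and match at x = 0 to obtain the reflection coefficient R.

R = 0.0659

The wavenumbers are k₁ = √(2mE)/ℏ = 2.748 on the left and k₂ = √(2m(E − V₀))/ℏ = 1.625 on the right.
Continuity of ψ and ψ′ at the step yields the reflection amplitude r = (k₁ − k₂)/(k₁ + k₂) = 0.2567; thus R = |r|² = 0.06590, T = 0.9341.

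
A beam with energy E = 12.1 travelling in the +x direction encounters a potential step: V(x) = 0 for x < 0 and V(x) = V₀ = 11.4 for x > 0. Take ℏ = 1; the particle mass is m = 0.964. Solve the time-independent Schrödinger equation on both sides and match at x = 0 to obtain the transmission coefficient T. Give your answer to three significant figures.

T = 0.625

On each side the TISE gives plane waves with k = √(2m(E − V))/ℏ: k₁ = √(2·0.964·12.1) = 4.830, k₂ = √(2·0.964·0.7) = 1.162.
Matching ψ and ψ′ at x = 0 gives r = (k₁ − k₂)/(k₁ + k₂), so R = r² = 0.3748 and T = 1 − R = 0.6252.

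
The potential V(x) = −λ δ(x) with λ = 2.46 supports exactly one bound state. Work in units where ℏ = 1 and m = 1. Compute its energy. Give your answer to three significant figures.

E = -3.03

For x ≠ 0 the bound state is ψ ∝ e^{−κ|x|}; integrating the TISE across the delta gives the cusp condition 2κ = 2mλ/ℏ², so κ = 2.460.
Then E = −ℏ²κ²/(2m) = −mλ²/(2ℏ²) = -3.026.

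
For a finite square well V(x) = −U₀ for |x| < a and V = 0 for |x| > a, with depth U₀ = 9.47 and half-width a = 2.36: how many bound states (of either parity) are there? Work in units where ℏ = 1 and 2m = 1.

N = 5

The dimensionless depth is z₀ = a√(2mU₀)/ℏ = 2.36 × √(9.470) = 7.263.
A new bound state (alternating even/odd) appears each time z₀ passes a multiple of π/2, so N = ⌊2z₀/π⌋ + 1 = ⌊4.623⌋ + 1 = 5.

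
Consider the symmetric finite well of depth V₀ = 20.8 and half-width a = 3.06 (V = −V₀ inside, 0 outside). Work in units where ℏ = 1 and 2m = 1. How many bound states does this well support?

Define the well-strength parameter z₀ = (a/ℏ)√(2mV₀) = 3.06 × √(2·0.5·20.8) = 13.96.
A new bound state (alternating even/odd) appears each time z₀ passes a multiple of π/2, so N = ⌊2z₀/π⌋ + 1 = ⌊8.885⌋ + 1 = 9.

N = 9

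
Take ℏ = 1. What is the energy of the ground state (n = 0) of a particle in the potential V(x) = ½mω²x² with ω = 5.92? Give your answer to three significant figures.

E = 2.96

The oscillator eigenvalues are E_n = ℏω(n + ½), so E_0 = 5.92 × 0.5 = 2.960.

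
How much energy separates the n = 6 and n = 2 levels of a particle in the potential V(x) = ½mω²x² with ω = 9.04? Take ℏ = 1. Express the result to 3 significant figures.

E_n = ℏω(n + ½), so ΔE = (6 − 2) ℏω = 4 × 9.04 = 36.16.

ΔE = 36.2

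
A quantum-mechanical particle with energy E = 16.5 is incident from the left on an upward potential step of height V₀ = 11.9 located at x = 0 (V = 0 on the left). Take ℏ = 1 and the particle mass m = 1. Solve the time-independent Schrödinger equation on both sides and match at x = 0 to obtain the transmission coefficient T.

T = 0.905

On each side the TISE gives plane waves with k = √(2m(E − V))/ℏ: k₁ = √(2·1·16.5) = 5.745, k₂ = √(2·1·4.6) = 3.033.
Matching ψ and ψ′ at x = 0 gives r = (k₁ − k₂)/(k₁ + k₂), so R = r² = 0.09542 and T = 1 − R = 0.9046.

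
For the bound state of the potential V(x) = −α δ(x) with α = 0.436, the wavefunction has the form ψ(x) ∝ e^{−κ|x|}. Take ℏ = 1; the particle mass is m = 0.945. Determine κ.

κ = 0.412

Integrate −(ℏ²/2m)ψ'' − αδ(x)ψ = Eψ from −ε to +ε: the ψ'' term gives ψ'(0⁺) − ψ'(0⁻) and the δ term gives −(2mα/ℏ²)ψ(0).
With ψ ∝ e^{−κ|x|} this yields −2κ = −2mα/ℏ², so κ = mα/ℏ² = 0.4120.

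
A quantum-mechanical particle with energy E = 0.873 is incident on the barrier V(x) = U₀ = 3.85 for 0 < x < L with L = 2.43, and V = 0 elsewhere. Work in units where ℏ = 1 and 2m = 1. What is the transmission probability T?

Since E < U₀ the interior solution is evanescent with decay constant κ = √(2m(U₀ − E))/ℏ = 1.725.
κL = 4.193, sinh(κL) = 33.09.
The exact tunnelling result is T⁻¹ = 1 + U₀² sinh²(κL) / [4E(U₀ − E)] = 1563, so T = 0.000640.

T = 0.000640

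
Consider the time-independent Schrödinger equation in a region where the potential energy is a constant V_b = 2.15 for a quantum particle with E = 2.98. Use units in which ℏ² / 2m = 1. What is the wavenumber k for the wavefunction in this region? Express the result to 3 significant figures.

With E > V_b the solution is oscillatory, ψ ∝ e^{±ikx} with k = √(2m(E − V_b))/ℏ.
k = √(2 × 0.5 × 0.83) = 0.9110.

k = 0.911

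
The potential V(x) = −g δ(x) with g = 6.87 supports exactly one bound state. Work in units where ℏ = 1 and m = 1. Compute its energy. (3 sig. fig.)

E = -23.6

The bound state is ψ(x) = √κ e^{−κ|x|}. The derivative jump ψ'(0⁺) − ψ'(0⁻) = −(2mg/ℏ²)ψ(0) fixes κ = mg/ℏ² = 6.870.
Then E = −ℏ²κ²/(2m) = −mg²/(2ℏ²) = -23.60.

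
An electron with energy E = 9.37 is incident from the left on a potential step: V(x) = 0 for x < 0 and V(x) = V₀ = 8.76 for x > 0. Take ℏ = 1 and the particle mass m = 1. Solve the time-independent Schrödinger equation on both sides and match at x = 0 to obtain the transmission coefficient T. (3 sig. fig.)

The wavenumbers are k₁ = √(2mE)/ℏ = 4.329 on the left and k₂ = √(2m(E − V₀))/ℏ = 1.105 on the right.
Matching ψ and ψ′ at x = 0 gives r = (k₁ − k₂)/(k₁ + k₂), so R = r² = 0.3522 and T = 1 − R = 0.6478.

T = 0.648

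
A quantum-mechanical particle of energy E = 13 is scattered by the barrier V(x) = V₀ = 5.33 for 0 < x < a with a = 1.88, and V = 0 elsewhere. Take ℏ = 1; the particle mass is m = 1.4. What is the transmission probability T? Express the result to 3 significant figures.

Above the barrier the interior wavenumber is k₂ = √(2m(E − V₀))/ℏ = 4.634, giving phase k₂a = 8.712.
Matching at both interfaces gives T⁻¹ = 1 + V₀² sin²(k₂a) / [4E(E − V₀)] = 1.030, hence T = 0.970.

T = 0.970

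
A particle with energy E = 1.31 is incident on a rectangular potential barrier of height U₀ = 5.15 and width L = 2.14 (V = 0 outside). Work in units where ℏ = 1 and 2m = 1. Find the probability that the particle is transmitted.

T = 0.000691

E < U₀: inside the barrier ψ ∝ e^{±κx} with κ = √(2m(U₀ − E))/ℏ = 1.960.
κL = 4.194, sinh(κL) = 33.12.
Matching ψ, ψ′ at both faces gives T = [1 + U₀² sinh²(κL) / (4E(U₀ − E))]⁻¹ = 1/1447 = 0.000691.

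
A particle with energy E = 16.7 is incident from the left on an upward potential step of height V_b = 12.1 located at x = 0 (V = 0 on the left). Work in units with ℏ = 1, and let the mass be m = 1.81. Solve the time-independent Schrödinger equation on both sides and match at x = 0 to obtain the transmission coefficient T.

The wavenumbers are k₁ = √(2mE)/ℏ = 7.775 on the left and k₂ = √(2m(E − V_b))/ℏ = 4.081 on the right.
Continuity of ψ and ψ′ at the step yields the reflection amplitude r = (k₁ − k₂)/(k₁ + k₂) = 0.3116; thus R = |r|² = 0.09711, T = 0.9029.

T = 0.903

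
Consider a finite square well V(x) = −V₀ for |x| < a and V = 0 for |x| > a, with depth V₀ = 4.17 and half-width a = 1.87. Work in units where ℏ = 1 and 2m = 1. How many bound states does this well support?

N = 3

Define the well-strength parameter z₀ = (a/ℏ)√(2mV₀) = 1.87 × √(2·0.5·4.17) = 3.819.
The even/odd transcendental equations gain one root per π/2 in z₀, giving N = 1 + ⌊2z₀/π⌋ = 1 + ⌊2.431⌋ = 3.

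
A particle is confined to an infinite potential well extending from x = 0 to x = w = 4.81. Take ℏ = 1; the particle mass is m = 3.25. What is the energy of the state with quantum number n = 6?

Requiring ψ(0) = ψ(w) = 0 quantises k = nπ/w, hence E_n = ℏ²k²/2m = n²π²ℏ²/(2mw²).
E_6 = 6² × π² / (2 × 3.25 × 4.81²) = 2.363.

E = 2.36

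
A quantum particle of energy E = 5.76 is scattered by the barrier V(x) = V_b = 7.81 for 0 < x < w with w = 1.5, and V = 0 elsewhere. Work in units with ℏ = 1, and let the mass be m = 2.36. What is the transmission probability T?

T = 0.000274

E < V_b: inside the barrier ψ ∝ e^{±κx} with κ = √(2m(V_b − E))/ℏ = 3.111.
κw = 4.666, sinh(κw) = 53.13.
Matching ψ, ψ′ at both faces gives T = [1 + V_b² sinh²(κw) / (4E(V_b − E))]⁻¹ = 1/3646 = 0.000274.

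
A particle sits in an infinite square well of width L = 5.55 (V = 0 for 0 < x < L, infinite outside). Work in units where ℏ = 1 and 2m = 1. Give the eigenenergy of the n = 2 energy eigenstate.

Requiring ψ(0) = ψ(L) = 0 quantises k = nπ/L, hence E_n = ℏ²k²/2m = n²π²ℏ²/(2mL²).
E_2 = 2² × π² / (2 × 0.5 × 5.55²) = 1.282.

E = 1.28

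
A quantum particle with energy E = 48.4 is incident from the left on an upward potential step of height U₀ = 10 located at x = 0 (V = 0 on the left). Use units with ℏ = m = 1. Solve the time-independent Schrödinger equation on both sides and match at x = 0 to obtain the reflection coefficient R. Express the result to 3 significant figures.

R = 0.00334

The wavenumbers are k₁ = √(2mE)/ℏ = 9.839 on the left and k₂ = √(2m(E − U₀))/ℏ = 8.764 on the right.
Continuity of ψ and ψ′ at the step yields the reflection amplitude r = (k₁ − k₂)/(k₁ + k₂) = 0.05780; thus R = |r|² = 0.003340, T = 0.9967.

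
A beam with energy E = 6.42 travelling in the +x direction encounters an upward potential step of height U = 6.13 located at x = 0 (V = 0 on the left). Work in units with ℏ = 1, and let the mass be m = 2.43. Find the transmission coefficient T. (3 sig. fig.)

The wavenumbers are k₁ = √(2mE)/ℏ = 5.586 on the left and k₂ = √(2m(E − U))/ℏ = 1.187 on the right.
Matching ψ and ψ′ at x = 0 gives r = (k₁ − k₂)/(k₁ + k₂), so R = r² = 0.4218 and T = 1 − R = 0.5782.

T = 0.578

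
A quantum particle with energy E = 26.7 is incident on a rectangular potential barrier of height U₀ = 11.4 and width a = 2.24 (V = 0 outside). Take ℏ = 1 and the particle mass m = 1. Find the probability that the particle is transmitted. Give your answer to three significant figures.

Above the barrier the interior wavenumber is k₂ = √(2m(E − U₀))/ℏ = 5.532, giving phase k₂a = 12.39.
Matching at both interfaces gives T⁻¹ = 1 + U₀² sin²(k₂a) / [4E(E − U₀)] = 1.002, hence T = 0.998.

T = 0.998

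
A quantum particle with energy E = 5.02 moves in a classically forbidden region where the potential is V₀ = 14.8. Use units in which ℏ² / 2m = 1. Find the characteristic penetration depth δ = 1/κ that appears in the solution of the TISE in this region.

δ = 0.320

Since E < V₀ the TISE in this region is ψ'' = κ²ψ with κ = √(2m(V₀ − E))/ℏ.
κ = √(2 × 0.5 × 9.78) = 3.127. The penetration depth is δ = 1/κ = 0.320.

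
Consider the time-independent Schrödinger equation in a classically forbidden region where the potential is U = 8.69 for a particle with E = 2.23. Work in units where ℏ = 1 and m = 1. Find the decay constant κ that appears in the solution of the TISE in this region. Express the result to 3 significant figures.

Since E < U the TISE in this region is ψ'' = κ²ψ with κ = √(2m(U − E))/ℏ.
κ = √(2 × 1 × 6.46) = 3.594.

κ = 3.59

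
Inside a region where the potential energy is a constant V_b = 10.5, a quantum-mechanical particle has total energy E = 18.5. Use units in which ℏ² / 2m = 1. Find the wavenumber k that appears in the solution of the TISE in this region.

k = 2.83

With E > V_b the solution is oscillatory, ψ ∝ e^{±ikx} with k = √(2m(E − V_b))/ℏ.
k = √(2 × 0.5 × 8) = 2.828.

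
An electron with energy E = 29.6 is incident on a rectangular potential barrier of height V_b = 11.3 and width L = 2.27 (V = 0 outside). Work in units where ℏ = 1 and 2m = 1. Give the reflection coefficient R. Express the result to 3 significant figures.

Above the barrier the interior wavenumber is k₂ = √(2m(E − V_b))/ℏ = 4.278, giving phase k₂L = 9.711.
Matching at both interfaces gives T⁻¹ = 1 + V_b² sin²(k₂L) / [4E(E − V_b)] = 1.005, hence T = 0.995.
R = 1 − T = 0.00467.

R = 0.00467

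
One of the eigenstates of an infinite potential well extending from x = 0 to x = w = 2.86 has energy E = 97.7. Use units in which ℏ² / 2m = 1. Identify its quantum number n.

n = 9

From E_n = n²π²ℏ²/(2mw²) invert to n = √(2mw²E)/(πℏ).
n = (2.86/π) × √(2 × 0.5 × 97.7) = 8.998 → n = 9.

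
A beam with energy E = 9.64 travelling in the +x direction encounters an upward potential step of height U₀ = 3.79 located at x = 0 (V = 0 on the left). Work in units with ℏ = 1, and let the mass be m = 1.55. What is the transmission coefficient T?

The wavenumbers are k₁ = √(2mE)/ℏ = 5.467 on the left and k₂ = √(2m(E − U₀))/ℏ = 4.259 on the right.
Continuity of ψ and ψ′ at the step yields the reflection amplitude r = (k₁ − k₂)/(k₁ + k₂) = 0.1242; thus R = |r|² = 0.01543, T = 0.9846.

T = 0.985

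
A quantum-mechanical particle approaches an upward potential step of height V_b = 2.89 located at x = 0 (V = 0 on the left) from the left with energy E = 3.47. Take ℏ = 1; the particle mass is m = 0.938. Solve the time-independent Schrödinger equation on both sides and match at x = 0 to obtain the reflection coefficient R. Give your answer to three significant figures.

The wavenumbers are k₁ = √(2mE)/ℏ = 2.551 on the left and k₂ = √(2m(E − V_b))/ℏ = 1.043 on the right.
Matching ψ and ψ′ at x = 0 gives r = (k₁ − k₂)/(k₁ + k₂), so R = r² = 0.1761 and T = 1 − R = 0.8239.

R = 0.176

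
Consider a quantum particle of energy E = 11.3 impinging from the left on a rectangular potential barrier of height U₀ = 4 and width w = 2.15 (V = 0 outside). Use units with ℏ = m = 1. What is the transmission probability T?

T = 0.959

Above the barrier the interior wavenumber is k₂ = √(2m(E − U₀))/ℏ = 3.821, giving phase k₂w = 8.215.
T = [1 + U₀² sin²(k₂w) / (4E(E − U₀))]⁻¹ = 1/1.042 = 0.959.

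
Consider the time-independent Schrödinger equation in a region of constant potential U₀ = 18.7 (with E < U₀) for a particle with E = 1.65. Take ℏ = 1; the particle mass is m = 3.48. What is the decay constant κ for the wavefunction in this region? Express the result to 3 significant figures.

κ = 10.9

Since E < U₀ the TISE in this region is ψ'' = κ²ψ with κ = √(2m(U₀ − E))/ℏ.
κ = √(2 × 3.48 × 17.05) = 10.89.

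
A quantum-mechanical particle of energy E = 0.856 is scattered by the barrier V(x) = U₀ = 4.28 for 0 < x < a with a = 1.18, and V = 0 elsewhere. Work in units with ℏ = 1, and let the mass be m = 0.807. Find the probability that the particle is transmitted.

T = 0.00995

Since E < U₀ the interior solution is evanescent with decay constant κ = √(2m(U₀ − E))/ℏ = 2.351.
κa = 2.774, sinh(κa) = 7.980.
The exact tunnelling result is T⁻¹ = 1 + U₀² sinh²(κa) / [4E(U₀ − E)] = 100.5, so T = 0.00995.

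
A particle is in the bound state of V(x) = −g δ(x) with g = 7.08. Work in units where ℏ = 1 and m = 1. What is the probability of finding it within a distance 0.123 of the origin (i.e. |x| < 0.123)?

P = 0.825

The normalised bound state is ψ = √κ e^{−κ|x|} with κ = mg/ℏ² = 7.080.
P(|x| < d) = ∫_{−d}^{d} κ e^{−2κ|x|} dx = 1 − e^{−2κd} = 1 − e^{−1.742} = 0.8248.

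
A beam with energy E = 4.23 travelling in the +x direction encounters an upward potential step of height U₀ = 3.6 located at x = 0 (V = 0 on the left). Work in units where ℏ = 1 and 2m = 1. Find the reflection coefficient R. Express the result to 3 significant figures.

The wavenumbers are k₁ = √(2mE)/ℏ = 2.057 on the left and k₂ = √(2m(E − U₀))/ℏ = 0.7937 on the right.
Matching ψ and ψ′ at x = 0 gives r = (k₁ − k₂)/(k₁ + k₂), so R = r² = 0.1963 and T = 1 − R = 0.8037.

R = 0.196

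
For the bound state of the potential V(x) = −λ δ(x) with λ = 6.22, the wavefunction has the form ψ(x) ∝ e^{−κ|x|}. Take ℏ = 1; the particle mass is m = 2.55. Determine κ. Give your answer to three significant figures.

Integrate −(ℏ²/2m)ψ'' − λδ(x)ψ = Eψ from −ε to +ε: the ψ'' term gives ψ'(0⁺) − ψ'(0⁻) and the δ term gives −(2mλ/ℏ²)ψ(0).
With ψ ∝ e^{−κ|x|} this yields −2κ = −2mλ/ℏ², so κ = mλ/ℏ² = 15.86.

κ = 15.9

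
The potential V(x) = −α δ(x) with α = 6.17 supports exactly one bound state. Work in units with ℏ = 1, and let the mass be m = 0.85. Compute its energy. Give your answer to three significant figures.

The bound state is ψ(x) = √κ e^{−κ|x|}. The derivative jump ψ'(0⁺) − ψ'(0⁻) = −(2mα/ℏ²)ψ(0) fixes κ = mα/ℏ² = 5.245.
Then E = −ℏ²κ²/(2m) = −mα²/(2ℏ²) = -16.18.

E = -16.2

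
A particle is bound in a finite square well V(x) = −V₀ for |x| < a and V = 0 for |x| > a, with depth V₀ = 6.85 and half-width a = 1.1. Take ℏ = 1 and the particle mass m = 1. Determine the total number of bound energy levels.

N = 3

The dimensionless depth is z₀ = a√(2mV₀)/ℏ = 1.1 × √(13.70) = 4.071.
The even/odd transcendental equations gain one root per π/2 in z₀, giving N = 1 + ⌊2z₀/π⌋ = 1 + ⌊2.592⌋ = 3.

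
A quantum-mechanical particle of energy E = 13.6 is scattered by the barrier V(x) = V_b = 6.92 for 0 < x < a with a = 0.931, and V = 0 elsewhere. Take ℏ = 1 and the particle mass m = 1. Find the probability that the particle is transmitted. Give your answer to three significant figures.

T = 0.991

E > V_b: inside the barrier k₂ = √(2m(E − V_b))/ℏ = 3.655, k₂a = 3.403.
T = [1 + V_b² sin²(k₂a) / (4E(E − V_b))]⁻¹ = 1/1.009 = 0.991.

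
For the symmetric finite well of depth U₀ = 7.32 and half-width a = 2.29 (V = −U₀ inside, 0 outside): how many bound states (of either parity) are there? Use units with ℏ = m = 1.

Define the well-strength parameter z₀ = (a/ℏ)√(2mU₀) = 2.29 × √(2·1·7.32) = 8.762.
The even/odd transcendental equations gain one root per π/2 in z₀, giving N = 1 + ⌊2z₀/π⌋ = 1 + ⌊5.578⌋ = 6.

N = 6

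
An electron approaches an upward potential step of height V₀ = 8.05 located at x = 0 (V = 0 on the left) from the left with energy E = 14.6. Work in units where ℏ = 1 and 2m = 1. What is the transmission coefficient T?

On each side the TISE gives plane waves with k = √(2m(E − V))/ℏ: k₁ = √(2·½·14.6) = 3.821, k₂ = √(2·½·6.55) = 2.559.
Continuity of ψ and ψ′ at the step yields the reflection amplitude r = (k₁ − k₂)/(k₁ + k₂) = 0.1977; thus R = |r|² = 0.03910, T = 0.9609.

T = 0.961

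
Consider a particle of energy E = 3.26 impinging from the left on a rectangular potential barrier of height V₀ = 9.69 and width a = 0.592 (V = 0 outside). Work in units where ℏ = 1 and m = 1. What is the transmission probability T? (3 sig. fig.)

E < V₀: inside the barrier ψ ∝ e^{±κx} with κ = √(2m(V₀ − E))/ℏ = 3.586.
κa = 2.123, sinh(κa) = 4.118.
The exact tunnelling result is T⁻¹ = 1 + V₀² sinh²(κa) / [4E(V₀ − E)] = 19.99, so T = 0.0500.

T = 0.0500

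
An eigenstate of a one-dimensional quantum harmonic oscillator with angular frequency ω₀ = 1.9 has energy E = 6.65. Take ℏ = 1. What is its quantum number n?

n = 3

E_n = ℏω₀(n + ½) ⇒ n = E/(ℏω₀) − ½ = 6.65/1.9 − 0.5 = 3.000 → n = 3.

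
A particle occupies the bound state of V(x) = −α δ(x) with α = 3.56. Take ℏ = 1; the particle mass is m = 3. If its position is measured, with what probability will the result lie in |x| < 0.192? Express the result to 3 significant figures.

P = 0.983

The normalised bound state is ψ = √κ e^{−κ|x|} with κ = mα/ℏ² = 10.68.
P(|x| < d) = ∫_{−d}^{d} κ e^{−2κ|x|} dx = 1 − e^{−2κd} = 1 − e^{−4.101} = 0.9834.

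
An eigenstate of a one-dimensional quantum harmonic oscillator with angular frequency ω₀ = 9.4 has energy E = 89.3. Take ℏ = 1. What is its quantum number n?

E_n = ℏω₀(n + ½) ⇒ n = E/(ℏω₀) − ½ = 89.3/9.4 − 0.5 = 9.000 → n = 9.

n = 9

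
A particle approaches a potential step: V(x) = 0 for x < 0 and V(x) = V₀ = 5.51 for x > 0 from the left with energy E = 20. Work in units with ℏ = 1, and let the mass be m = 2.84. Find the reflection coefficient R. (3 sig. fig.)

R = 0.00646

On each side the TISE gives plane waves with k = √(2m(E − V))/ℏ: k₁ = √(2·2.84·20) = 10.66, k₂ = √(2·2.84·14.49) = 9.072.
Continuity of ψ and ψ′ at the step yields the reflection amplitude r = (k₁ − k₂)/(k₁ + k₂) = 0.08039; thus R = |r|² = 0.006463, T = 0.9935.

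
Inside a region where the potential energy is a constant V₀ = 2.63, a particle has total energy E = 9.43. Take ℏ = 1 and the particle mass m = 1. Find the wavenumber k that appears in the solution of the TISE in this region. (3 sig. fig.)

With E > V₀ the solution is oscillatory, ψ ∝ e^{±ikx} with k = √(2m(E − V₀))/ℏ.
k = √(2 × 1 × 6.8) = 3.688.

k = 3.69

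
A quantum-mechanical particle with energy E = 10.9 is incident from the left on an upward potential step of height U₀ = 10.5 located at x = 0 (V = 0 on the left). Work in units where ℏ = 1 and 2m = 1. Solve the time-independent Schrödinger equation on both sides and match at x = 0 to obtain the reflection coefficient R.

The wavenumbers are k₁ = √(2mE)/ℏ = 3.302 on the left and k₂ = √(2m(E − U₀))/ℏ = 0.6325 on the right.
Continuity of ψ and ψ′ at the step yields the reflection amplitude r = (k₁ − k₂)/(k₁ + k₂) = 0.6785; thus R = |r|² = 0.4603, T = 0.5397.

R = 0.460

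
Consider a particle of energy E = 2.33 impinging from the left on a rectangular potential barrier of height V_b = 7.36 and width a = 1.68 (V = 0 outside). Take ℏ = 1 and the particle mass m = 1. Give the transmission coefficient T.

T = 0.0000815

E < V_b: inside the barrier ψ ∝ e^{±κx} with κ = √(2m(V_b − E))/ℏ = 3.172.
κa = 5.329, sinh(κa) = 103.1.
The exact tunnelling result is T⁻¹ = 1 + V_b² sinh²(κa) / [4E(V_b − E)] = 12280, so T = 0.0000815.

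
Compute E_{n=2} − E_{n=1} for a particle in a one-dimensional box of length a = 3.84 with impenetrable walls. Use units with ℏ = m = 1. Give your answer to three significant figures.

ΔE = 1.00

E_n = n²π²ℏ²/(2ma²), so ΔE = (2² − 1²) π²ℏ²/(2ma²).
ΔE = 3 × π² / (2 × 1 × 3.84²) = 1.004.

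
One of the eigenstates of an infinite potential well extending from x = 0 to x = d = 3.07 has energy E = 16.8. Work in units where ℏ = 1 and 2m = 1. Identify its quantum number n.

For an infinite well E_n = n²π²ℏ²/(2md²), so n = (d/πℏ)√(2mE).
n = (3.07/π) × √(2 × 0.5 × 16.8) = 4.005 → n = 4.

n = 4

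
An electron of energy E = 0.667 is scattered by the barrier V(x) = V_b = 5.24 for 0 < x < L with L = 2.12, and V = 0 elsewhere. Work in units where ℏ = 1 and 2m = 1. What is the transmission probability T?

T = 0.000205

Since E < V_b the interior solution is evanescent with decay constant κ = √(2m(V_b − E))/ℏ = 2.138.
κL = 4.534, sinh(κL) = 46.54.
The exact tunnelling result is T⁻¹ = 1 + V_b² sinh²(κL) / [4E(V_b − E)] = 4875, so T = 0.000205.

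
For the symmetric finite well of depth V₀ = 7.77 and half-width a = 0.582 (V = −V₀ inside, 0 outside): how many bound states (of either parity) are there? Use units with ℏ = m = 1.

Define the well-strength parameter z₀ = (a/ℏ)√(2mV₀) = 0.582 × √(2·1·7.77) = 2.294.
The even/odd transcendental equations gain one root per π/2 in z₀, giving N = 1 + ⌊2z₀/π⌋ = 1 + ⌊1.461⌋ = 2.

N = 2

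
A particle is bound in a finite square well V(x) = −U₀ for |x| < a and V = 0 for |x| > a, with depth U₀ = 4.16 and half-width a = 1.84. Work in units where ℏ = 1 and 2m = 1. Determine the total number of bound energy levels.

N = 3

The dimensionless depth is z₀ = a√(2mU₀)/ℏ = 1.84 × √(4.160) = 3.753.
A new bound state (alternating even/odd) appears each time z₀ passes a multiple of π/2, so N = ⌊2z₀/π⌋ + 1 = ⌊2.389⌋ + 1 = 3.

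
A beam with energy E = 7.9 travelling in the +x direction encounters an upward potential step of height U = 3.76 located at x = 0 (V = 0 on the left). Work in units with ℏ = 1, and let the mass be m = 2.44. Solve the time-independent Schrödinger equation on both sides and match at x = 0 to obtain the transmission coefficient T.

On each side the TISE gives plane waves with k = √(2m(E − V))/ℏ: k₁ = √(2·2.44·7.9) = 6.209, k₂ = √(2·2.44·4.14) = 4.495.
Matching ψ and ψ′ at x = 0 gives r = (k₁ − k₂)/(k₁ + k₂), so R = r² = 0.02565 and T = 1 − R = 0.9744.

T = 0.974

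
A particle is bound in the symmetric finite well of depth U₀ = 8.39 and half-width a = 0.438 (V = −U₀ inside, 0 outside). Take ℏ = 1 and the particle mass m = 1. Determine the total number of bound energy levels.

N = 2

Define the well-strength parameter z₀ = (a/ℏ)√(2mU₀) = 0.438 × √(2·1·8.39) = 1.794.
The even/odd transcendental equations gain one root per π/2 in z₀, giving N = 1 + ⌊2z₀/π⌋ = 1 + ⌊1.142⌋ = 2.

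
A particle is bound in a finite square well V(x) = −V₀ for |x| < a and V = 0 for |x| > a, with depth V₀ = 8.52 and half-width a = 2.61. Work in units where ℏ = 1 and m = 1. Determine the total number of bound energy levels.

The dimensionless depth is z₀ = a√(2mV₀)/ℏ = 2.61 × √(17.04) = 10.77.
A new bound state (alternating even/odd) appears each time z₀ passes a multiple of π/2, so N = ⌊2z₀/π⌋ + 1 = ⌊6.859⌋ + 1 = 7.

N = 7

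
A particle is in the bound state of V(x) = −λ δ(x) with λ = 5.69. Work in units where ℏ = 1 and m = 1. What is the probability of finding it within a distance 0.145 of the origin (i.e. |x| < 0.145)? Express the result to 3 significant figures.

The normalised bound state is ψ = √κ e^{−κ|x|} with κ = mλ/ℏ² = 5.690.
P(|x| < d) = ∫_{−d}^{d} κ e^{−2κ|x|} dx = 1 − e^{−2κd} = 1 − e^{−1.650} = 0.8080.

P = 0.808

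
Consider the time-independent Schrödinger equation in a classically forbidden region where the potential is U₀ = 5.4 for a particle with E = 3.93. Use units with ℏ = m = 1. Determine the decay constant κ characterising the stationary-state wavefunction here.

κ = 1.71

Since E < U₀ the TISE in this region is ψ'' = κ²ψ with κ = √(2m(U₀ − E))/ℏ.
κ = √(2 × 1 × 1.47) = 1.715.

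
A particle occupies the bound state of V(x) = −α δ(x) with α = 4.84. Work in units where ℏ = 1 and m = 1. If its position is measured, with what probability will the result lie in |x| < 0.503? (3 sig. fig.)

The normalised bound state is ψ = √κ e^{−κ|x|} with κ = mα/ℏ² = 4.840.
P(|x| < d) = ∫_{−d}^{d} κ e^{−2κ|x|} dx = 1 − e^{−2κd} = 1 − e^{−4.869} = 0.9923.

P = 0.992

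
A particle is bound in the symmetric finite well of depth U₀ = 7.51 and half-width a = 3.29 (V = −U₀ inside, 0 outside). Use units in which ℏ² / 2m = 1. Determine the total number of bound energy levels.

Define the well-strength parameter z₀ = (a/ℏ)√(2mU₀) = 3.29 × √(2·0.5·7.51) = 9.016.
A new bound state (alternating even/odd) appears each time z₀ passes a multiple of π/2, so N = ⌊2z₀/π⌋ + 1 = ⌊5.740⌋ + 1 = 6.

N = 6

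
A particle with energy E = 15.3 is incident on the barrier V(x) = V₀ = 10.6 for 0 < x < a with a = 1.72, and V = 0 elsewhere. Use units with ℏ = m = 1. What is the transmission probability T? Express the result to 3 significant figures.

T = 0.781

E > V₀: inside the barrier k₂ = √(2m(E − V₀))/ℏ = 3.066, k₂a = 5.273.
T = [1 + V₀² sin²(k₂a) / (4E(E − V₀))]⁻¹ = 1/1.280 = 0.781.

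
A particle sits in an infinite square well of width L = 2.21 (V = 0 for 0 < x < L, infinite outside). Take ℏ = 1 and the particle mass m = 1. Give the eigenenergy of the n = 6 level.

E = 36.4

The infinite-well eigenfunctions ψ_n = √(2/L) sin(nπx/L) vanish at both walls, giving E_n = n²π²ℏ²/(2mL²).
E_6 = 6² × π² / (2 × 1 × 2.21²) = 36.37.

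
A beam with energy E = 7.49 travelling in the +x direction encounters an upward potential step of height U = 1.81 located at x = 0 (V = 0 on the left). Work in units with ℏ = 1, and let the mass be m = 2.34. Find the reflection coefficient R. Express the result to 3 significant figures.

R = 0.00477

On each side the TISE gives plane waves with k = √(2m(E − V))/ℏ: k₁ = √(2·2.34·7.49) = 5.921, k₂ = √(2·2.34·5.68) = 5.156.
Continuity of ψ and ψ′ at the step yields the reflection amplitude r = (k₁ − k₂)/(k₁ + k₂) = 0.06904; thus R = |r|² = 0.004767, T = 0.9952.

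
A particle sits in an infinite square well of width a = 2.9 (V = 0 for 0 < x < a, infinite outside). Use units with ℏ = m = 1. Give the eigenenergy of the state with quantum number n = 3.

The infinite-well eigenfunctions ψ_n = √(2/a) sin(nπx/a) vanish at both walls, giving E_n = n²π²ℏ²/(2ma²).
E_3 = 3² × π² / (2 × 1 × 2.9²) = 5.281.

E = 5.28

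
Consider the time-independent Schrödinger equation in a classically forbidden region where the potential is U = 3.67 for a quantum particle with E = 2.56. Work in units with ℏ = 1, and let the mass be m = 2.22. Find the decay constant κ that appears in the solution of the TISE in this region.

κ = 2.22

Since E < U the TISE in this region is ψ'' = κ²ψ with κ = √(2m(U − E))/ℏ.
κ = √(2 × 2.22 × 1.11) = 2.220.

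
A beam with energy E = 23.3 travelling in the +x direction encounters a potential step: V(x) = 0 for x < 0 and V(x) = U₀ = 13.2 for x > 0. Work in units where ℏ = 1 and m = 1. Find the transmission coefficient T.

The wavenumbers are k₁ = √(2mE)/ℏ = 6.826 on the left and k₂ = √(2m(E − U₀))/ℏ = 4.494 on the right.
Continuity of ψ and ψ′ at the step yields the reflection amplitude r = (k₁ − k₂)/(k₁ + k₂) = 0.2060; thus R = |r|² = 0.04243, T = 0.9576.

T = 0.958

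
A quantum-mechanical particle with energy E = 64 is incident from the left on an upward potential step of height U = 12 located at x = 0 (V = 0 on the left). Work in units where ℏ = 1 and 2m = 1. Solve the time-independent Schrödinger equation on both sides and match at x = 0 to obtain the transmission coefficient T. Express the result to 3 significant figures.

T = 0.997

On each side the TISE gives plane waves with k = √(2m(E − V))/ℏ: k₁ = √(2·½·64) = 8.000, k₂ = √(2·½·52) = 7.211.
Matching ψ and ψ′ at x = 0 gives r = (k₁ − k₂)/(k₁ + k₂), so R = r² = 0.002690 and T = 1 − R = 0.9973.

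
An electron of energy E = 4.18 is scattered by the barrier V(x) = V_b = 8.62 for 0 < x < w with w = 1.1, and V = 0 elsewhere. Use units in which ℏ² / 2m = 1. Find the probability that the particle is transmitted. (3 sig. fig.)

Since E < V_b the interior solution is evanescent with decay constant κ = √(2m(V_b − E))/ℏ = 2.107.
κw = 2.318, sinh(κw) = 5.028.
The exact tunnelling result is T⁻¹ = 1 + V_b² sinh²(κw) / [4E(V_b − E)] = 26.30, so T = 0.0380.

T = 0.0380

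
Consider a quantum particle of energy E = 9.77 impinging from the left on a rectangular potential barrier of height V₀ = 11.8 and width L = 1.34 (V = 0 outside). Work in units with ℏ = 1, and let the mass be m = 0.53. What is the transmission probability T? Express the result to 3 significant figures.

T = 0.0444

Since E < V₀ the interior solution is evanescent with decay constant κ = √(2m(V₀ − E))/ℏ = 1.467.
κL = 1.966, sinh(κL) = 3.500.
Matching ψ, ψ′ at both faces gives T = [1 + V₀² sinh²(κL) / (4E(V₀ − E))]⁻¹ = 1/22.50 = 0.0444.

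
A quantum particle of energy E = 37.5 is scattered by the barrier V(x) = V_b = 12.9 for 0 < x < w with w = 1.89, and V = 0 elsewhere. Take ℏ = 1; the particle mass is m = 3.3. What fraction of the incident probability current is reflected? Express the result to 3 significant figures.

E > V_b: inside the barrier k₂ = √(2m(E − V_b))/ℏ = 12.74, k₂w = 24.08.
T = [1 + V_b² sin²(k₂w) / (4E(E − V_b))]⁻¹ = 1/1.034 = 0.967.
R = 1 − T = 0.0328.

R = 0.0328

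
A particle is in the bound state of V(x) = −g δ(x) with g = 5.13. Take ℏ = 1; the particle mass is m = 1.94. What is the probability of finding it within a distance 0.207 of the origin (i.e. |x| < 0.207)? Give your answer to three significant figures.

The normalised bound state is ψ = √κ e^{−κ|x|} with κ = mg/ℏ² = 9.952.
P(|x| < d) = ∫_{−d}^{d} κ e^{−2κ|x|} dx = 1 − e^{−2κd} = 1 − e^{−4.120} = 0.9838.

P = 0.984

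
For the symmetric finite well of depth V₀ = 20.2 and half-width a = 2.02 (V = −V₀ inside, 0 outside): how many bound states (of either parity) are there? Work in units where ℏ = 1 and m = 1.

N = 9

The dimensionless depth is z₀ = a√(2mV₀)/ℏ = 2.02 × √(40.40) = 12.84.
A new bound state (alternating even/odd) appears each time z₀ passes a multiple of π/2, so N = ⌊2z₀/π⌋ + 1 = ⌊8.174⌋ + 1 = 9.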